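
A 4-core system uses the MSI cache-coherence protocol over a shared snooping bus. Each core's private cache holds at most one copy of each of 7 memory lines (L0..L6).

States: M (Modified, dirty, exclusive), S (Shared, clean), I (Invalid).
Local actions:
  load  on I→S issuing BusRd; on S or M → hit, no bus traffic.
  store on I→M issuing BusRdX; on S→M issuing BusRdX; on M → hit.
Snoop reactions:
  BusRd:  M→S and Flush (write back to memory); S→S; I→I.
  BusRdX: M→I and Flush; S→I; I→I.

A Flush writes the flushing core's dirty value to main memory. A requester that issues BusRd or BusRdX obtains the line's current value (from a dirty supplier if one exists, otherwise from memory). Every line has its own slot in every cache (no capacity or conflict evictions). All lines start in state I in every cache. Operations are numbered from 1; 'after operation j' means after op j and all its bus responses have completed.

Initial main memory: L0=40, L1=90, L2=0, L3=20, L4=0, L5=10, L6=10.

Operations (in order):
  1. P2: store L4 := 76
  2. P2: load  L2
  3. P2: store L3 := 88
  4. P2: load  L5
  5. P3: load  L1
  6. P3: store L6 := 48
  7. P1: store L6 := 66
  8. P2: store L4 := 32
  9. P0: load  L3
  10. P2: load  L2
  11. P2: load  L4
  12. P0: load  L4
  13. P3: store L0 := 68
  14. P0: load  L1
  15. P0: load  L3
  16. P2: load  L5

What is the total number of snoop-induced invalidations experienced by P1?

invalidations = 0

  op1 P2: store L4 := 76 → I/I/M/I on L4; bus BusRdX; mem=0
  op2 P2: load  L2 → I/I/S/I on L2; bus BusRd; mem=0
  op3 P2: store L3 := 88 → I/I/M/I on L3; bus BusRdX; mem=20
  op4 P2: load  L5 → I/I/S/I on L5; bus BusRd; mem=10
  op5 P3: load  L1 → I/I/I/S on L1; bus BusRd; mem=90
  op6 P3: store L6 := 48 → I/I/I/M on L6; bus BusRdX; mem=10
  op7 P1: store L6 := 66 → I/M/I/I on L6; bus BusRdX Flush; mem=48
  op8 P2: store L4 := 32 → I/I/M/I on L4; bus (none); mem=0
  op9 P0: load  L3 → S/I/S/I on L3; bus BusRd Flush; mem=88
  op10 P2: load  L2 → I/I/S/I on L2; bus (none); mem=0
  op11 P2: load  L4 → I/I/M/I on L4; bus (none); mem=0
  op12 P0: load  L4 → S/I/S/I on L4; bus BusRd Flush; mem=32
  op13 P3: store L0 := 68 → I/I/I/M on L0; bus BusRdX; mem=40
  op14 P0: load  L1 → S/I/I/S on L1; bus BusRd; mem=90
  op15 P0: load  L3 → S/I/S/I on L3; bus (none); mem=88
  op16 P2: load  L5 → I/I/S/I on L5; bus (none); mem=10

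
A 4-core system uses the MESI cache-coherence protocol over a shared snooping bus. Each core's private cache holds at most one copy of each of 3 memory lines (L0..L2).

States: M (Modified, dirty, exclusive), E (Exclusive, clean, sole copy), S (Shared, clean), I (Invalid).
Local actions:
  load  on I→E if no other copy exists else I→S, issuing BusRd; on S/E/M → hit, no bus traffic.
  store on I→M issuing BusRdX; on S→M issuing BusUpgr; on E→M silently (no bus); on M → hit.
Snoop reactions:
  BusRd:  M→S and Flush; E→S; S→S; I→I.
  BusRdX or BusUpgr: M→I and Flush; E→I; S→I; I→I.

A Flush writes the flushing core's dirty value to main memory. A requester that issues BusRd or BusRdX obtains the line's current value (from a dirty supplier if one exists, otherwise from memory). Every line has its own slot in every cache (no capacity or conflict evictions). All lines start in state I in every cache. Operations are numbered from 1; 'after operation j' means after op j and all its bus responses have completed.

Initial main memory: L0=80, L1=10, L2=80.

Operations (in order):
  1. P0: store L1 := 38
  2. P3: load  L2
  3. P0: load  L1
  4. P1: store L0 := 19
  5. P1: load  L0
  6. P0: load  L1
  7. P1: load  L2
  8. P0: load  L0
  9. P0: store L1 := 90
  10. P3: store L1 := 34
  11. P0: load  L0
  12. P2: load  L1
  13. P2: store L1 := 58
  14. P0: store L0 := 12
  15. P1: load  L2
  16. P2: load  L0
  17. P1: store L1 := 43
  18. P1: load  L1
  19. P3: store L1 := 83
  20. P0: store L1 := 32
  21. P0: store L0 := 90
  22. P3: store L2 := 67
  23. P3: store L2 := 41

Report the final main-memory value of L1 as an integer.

memory[L1] = 83

step 1: P0: store L1 := 38  ⟶  MIII  (L1)  txn=BusRdX  M[L1]=10
step 2: P3: load  L2  ⟶  IIIE  (L2)  txn=BusRd  M[L2]=80
step 3: P0: load  L1  ⟶  MIII  (L1)  txn=∅  M[L1]=10
step 4: P1: store L0 := 19  ⟶  IMII  (L0)  txn=BusRdX  M[L0]=80
step 5: P1: load  L0  ⟶  IMII  (L0)  txn=∅  M[L0]=80
step 6: P0: load  L1  ⟶  MIII  (L1)  txn=∅  M[L1]=10
step 7: P1: load  L2  ⟶  ISIS  (L2)  txn=BusRd  M[L2]=80
step 8: P0: load  L0  ⟶  SSII  (L0)  txn=BusRd+Flush  M[L0]=19
step 9: P0: store L1 := 90  ⟶  MIII  (L1)  txn=∅  M[L1]=10
step 10: P3: store L1 := 34  ⟶  IIIM  (L1)  txn=BusRdX+Flush  M[L1]=90
step 11: P0: load  L0  ⟶  SSII  (L0)  txn=∅  M[L0]=19
step 12: P2: load  L1  ⟶  IISS  (L1)  txn=BusRd+Flush  M[L1]=34
step 13: P2: store L1 := 58  ⟶  IIMI  (L1)  txn=BusUpgr  M[L1]=34
step 14: P0: store L0 := 12  ⟶  MIII  (L0)  txn=BusUpgr  M[L0]=19
step 15: P1: load  L2  ⟶  ISIS  (L2)  txn=∅  M[L2]=80
step 16: P2: load  L0  ⟶  SISI  (L0)  txn=BusRd+Flush  M[L0]=12
step 17: P1: store L1 := 43  ⟶  IMII  (L1)  txn=BusRdX+Flush  M[L1]=58
step 18: P1: load  L1  ⟶  IMII  (L1)  txn=∅  M[L1]=58
step 19: P3: store L1 := 83  ⟶  IIIM  (L1)  txn=BusRdX+Flush  M[L1]=43
step 20: P0: store L1 := 32  ⟶  MIII  (L1)  txn=BusRdX+Flush  M[L1]=83
step 21: P0: store L0 := 90  ⟶  MIII  (L0)  txn=BusUpgr  M[L0]=12
step 22: P3: store L2 := 67  ⟶  IIIM  (L2)  txn=BusUpgr  M[L2]=80
step 23: P3: store L2 := 41  ⟶  IIIM  (L2)  txn=∅  M[L2]=80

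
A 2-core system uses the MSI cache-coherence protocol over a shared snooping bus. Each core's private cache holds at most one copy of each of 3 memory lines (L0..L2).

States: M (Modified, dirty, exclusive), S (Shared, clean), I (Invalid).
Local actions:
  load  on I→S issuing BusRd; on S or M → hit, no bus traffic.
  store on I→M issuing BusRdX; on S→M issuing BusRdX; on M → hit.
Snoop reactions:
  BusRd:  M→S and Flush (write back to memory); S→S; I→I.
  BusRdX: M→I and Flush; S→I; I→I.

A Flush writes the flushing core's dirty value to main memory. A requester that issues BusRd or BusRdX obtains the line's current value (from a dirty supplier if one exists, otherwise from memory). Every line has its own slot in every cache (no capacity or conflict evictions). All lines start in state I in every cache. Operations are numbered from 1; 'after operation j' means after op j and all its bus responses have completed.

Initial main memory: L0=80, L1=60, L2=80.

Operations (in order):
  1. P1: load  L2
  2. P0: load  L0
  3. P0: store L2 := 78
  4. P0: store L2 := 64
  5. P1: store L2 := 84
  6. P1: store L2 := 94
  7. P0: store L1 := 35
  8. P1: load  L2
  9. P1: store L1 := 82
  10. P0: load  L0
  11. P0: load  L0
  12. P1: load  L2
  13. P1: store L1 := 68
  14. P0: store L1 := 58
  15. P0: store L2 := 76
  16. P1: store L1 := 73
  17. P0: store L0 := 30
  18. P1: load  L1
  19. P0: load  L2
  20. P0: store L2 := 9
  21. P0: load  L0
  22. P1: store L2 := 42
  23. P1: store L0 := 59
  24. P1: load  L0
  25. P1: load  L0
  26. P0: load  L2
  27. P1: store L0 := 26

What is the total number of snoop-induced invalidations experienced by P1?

1. P1: load  L2  bus=[BusRd]  L2: P0=I P1=S  mem[L2]=80
2. P0: load  L0  bus=[BusRd]  L0: P0=S P1=I  mem[L0]=80
3. P0: store L2 := 78  bus=[BusRdX]  L2: P0=M P1=I  mem[L2]=80
4. P0: store L2 := 64  bus=[-]  L2: P0=M P1=I  mem[L2]=80
5. P1: store L2 := 84  bus=[BusRdX,Flush]  L2: P0=I P1=M  mem[L2]=64
6. P1: store L2 := 94  bus=[-]  L2: P0=I P1=M  mem[L2]=64
7. P0: store L1 := 35  bus=[BusRdX]  L1: P0=M P1=I  mem[L1]=60
8. P1: load  L2  bus=[-]  L2: P0=I P1=M  mem[L2]=64
9. P1: store L1 := 82  bus=[BusRdX,Flush]  L1: P0=I P1=M  mem[L1]=35
10. P0: load  L0  bus=[-]  L0: P0=S P1=I  mem[L0]=80
11. P0: load  L0  bus=[-]  L0: P0=S P1=I  mem[L0]=80
12. P1: load  L2  bus=[-]  L2: P0=I P1=M  mem[L2]=64
13. P1: store L1 := 68  bus=[-]  L1: P0=I P1=M  mem[L1]=35
14. P0: store L1 := 58  bus=[BusRdX,Flush]  L1: P0=M P1=I  mem[L1]=68
15. P0: store L2 := 76  bus=[BusRdX,Flush]  L2: P0=M P1=I  mem[L2]=94
16. P1: store L1 := 73  bus=[BusRdX,Flush]  L1: P0=I P1=M  mem[L1]=58
17. P0: store L0 := 30  bus=[BusRdX]  L0: P0=M P1=I  mem[L0]=80
18. P1: load  L1  bus=[-]  L1: P0=I P1=M  mem[L1]=58
19. P0: load  L2  bus=[-]  L2: P0=M P1=I  mem[L2]=94
20. P0: store L2 := 9  bus=[-]  L2: P0=M P1=I  mem[L2]=94
21. P0: load  L0  bus=[-]  L0: P0=M P1=I  mem[L0]=80
22. P1: store L2 := 42  bus=[BusRdX,Flush]  L2: P0=I P1=M  mem[L2]=9
23. P1: store L0 := 59  bus=[BusRdX,Flush]  L0: P0=I P1=M  mem[L0]=30
24. P1: load  L0  bus=[-]  L0: P0=I P1=M  mem[L0]=30
25. P1: load  L0  bus=[-]  L0: P0=I P1=M  mem[L0]=30
26. P0: load  L2  bus=[BusRd,Flush]  L2: P0=S P1=S  mem[L2]=42
27. P1: store L0 := 26  bus=[-]  L0: P0=I P1=M  mem[L0]=30

invalidations = 3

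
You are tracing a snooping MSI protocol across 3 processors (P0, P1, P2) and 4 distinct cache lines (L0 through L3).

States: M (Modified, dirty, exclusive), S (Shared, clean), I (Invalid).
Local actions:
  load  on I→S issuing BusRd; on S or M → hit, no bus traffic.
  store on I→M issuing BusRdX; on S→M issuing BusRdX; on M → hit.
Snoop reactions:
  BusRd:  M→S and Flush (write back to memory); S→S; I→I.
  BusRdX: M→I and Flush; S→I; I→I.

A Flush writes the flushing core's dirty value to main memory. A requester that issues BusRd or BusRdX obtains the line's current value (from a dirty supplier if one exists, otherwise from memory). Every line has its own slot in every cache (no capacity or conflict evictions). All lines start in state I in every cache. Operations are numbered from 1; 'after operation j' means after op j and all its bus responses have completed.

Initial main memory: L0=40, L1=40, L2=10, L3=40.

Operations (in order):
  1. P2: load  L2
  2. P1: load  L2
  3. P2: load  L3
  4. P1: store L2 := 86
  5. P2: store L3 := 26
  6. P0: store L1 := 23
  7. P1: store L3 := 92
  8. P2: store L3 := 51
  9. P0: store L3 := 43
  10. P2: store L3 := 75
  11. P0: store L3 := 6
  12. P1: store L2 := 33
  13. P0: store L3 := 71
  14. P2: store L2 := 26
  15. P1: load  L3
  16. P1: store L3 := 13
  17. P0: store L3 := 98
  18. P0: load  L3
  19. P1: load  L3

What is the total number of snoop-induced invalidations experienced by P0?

1. P2: load  L2  bus=[BusRd]  L2: P0=I P1=I P2=S  mem[L2]=10
2. P1: load  L2  bus=[BusRd]  L2: P0=I P1=S P2=S  mem[L2]=10
3. P2: load  L3  bus=[BusRd]  L3: P0=I P1=I P2=S  mem[L3]=40
4. P1: store L2 := 86  bus=[BusRdX]  L2: P0=I P1=M P2=I  mem[L2]=10
5. P2: store L3 := 26  bus=[BusRdX]  L3: P0=I P1=I P2=M  mem[L3]=40
6. P0: store L1 := 23  bus=[BusRdX]  L1: P0=M P1=I P2=I  mem[L1]=40
7. P1: store L3 := 92  bus=[BusRdX,Flush]  L3: P0=I P1=M P2=I  mem[L3]=26
8. P2: store L3 := 51  bus=[BusRdX,Flush]  L3: P0=I P1=I P2=M  mem[L3]=92
9. P0: store L3 := 43  bus=[BusRdX,Flush]  L3: P0=M P1=I P2=I  mem[L3]=51
10. P2: store L3 := 75  bus=[BusRdX,Flush]  L3: P0=I P1=I P2=M  mem[L3]=43
11. P0: store L3 := 6  bus=[BusRdX,Flush]  L3: P0=M P1=I P2=I  mem[L3]=75
12. P1: store L2 := 33  bus=[-]  L2: P0=I P1=M P2=I  mem[L2]=10
13. P0: store L3 := 71  bus=[-]  L3: P0=M P1=I P2=I  mem[L3]=75
14. P2: store L2 := 26  bus=[BusRdX,Flush]  L2: P0=I P1=I P2=M  mem[L2]=33
15. P1: load  L3  bus=[BusRd,Flush]  L3: P0=S P1=S P2=I  mem[L3]=71
16. P1: store L3 := 13  bus=[BusRdX]  L3: P0=I P1=M P2=I  mem[L3]=71
17. P0: store L3 := 98  bus=[BusRdX,Flush]  L3: P0=M P1=I P2=I  mem[L3]=13
18. P0: load  L3  bus=[-]  L3: P0=M P1=I P2=I  mem[L3]=13
19. P1: load  L3  bus=[BusRd,Flush]  L3: P0=S P1=S P2=I  mem[L3]=98

invalidations = 2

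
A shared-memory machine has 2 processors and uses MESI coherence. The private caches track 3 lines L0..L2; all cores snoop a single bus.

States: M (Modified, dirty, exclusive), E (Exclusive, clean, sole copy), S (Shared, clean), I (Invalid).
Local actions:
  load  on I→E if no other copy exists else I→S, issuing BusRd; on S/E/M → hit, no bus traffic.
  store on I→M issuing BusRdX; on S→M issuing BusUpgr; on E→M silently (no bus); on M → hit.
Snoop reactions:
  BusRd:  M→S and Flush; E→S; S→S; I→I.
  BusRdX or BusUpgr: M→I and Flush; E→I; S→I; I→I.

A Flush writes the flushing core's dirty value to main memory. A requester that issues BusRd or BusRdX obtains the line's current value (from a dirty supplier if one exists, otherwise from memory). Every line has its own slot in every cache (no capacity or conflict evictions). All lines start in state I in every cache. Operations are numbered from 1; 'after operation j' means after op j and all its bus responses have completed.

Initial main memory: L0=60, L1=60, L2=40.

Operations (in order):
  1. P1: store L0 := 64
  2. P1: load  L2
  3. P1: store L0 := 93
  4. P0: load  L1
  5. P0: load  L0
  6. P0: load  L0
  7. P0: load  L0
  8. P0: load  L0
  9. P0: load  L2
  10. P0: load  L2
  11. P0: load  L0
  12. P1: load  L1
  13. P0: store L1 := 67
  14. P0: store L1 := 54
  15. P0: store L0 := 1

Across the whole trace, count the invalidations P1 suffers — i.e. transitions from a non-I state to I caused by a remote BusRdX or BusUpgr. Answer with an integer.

invalidations = 2

  op1 P1: store L0 := 64 → I/M on L0; bus BusRdX; mem=60
  op2 P1: load  L2 → I/E on L2; bus BusRd; mem=40
  op3 P1: store L0 := 93 → I/M on L0; bus (none); mem=60
  op4 P0: load  L1 → E/I on L1; bus BusRd; mem=60
  op5 P0: load  L0 → S/S on L0; bus BusRd Flush; mem=93
  op6 P0: load  L0 → S/S on L0; bus (none); mem=93
  op7 P0: load  L0 → S/S on L0; bus (none); mem=93
  op8 P0: load  L0 → S/S on L0; bus (none); mem=93
  op9 P0: load  L2 → S/S on L2; bus BusRd; mem=40
  op10 P0: load  L2 → S/S on L2; bus (none); mem=40
  op11 P0: load  L0 → S/S on L0; bus (none); mem=93
  op12 P1: load  L1 → S/S on L1; bus BusRd; mem=60
  op13 P0: store L1 := 67 → M/I on L1; bus BusUpgr; mem=60
  op14 P0: store L1 := 54 → M/I on L1; bus (none); mem=60
  op15 P0: store L0 := 1 → M/I on L0; bus BusUpgr; mem=93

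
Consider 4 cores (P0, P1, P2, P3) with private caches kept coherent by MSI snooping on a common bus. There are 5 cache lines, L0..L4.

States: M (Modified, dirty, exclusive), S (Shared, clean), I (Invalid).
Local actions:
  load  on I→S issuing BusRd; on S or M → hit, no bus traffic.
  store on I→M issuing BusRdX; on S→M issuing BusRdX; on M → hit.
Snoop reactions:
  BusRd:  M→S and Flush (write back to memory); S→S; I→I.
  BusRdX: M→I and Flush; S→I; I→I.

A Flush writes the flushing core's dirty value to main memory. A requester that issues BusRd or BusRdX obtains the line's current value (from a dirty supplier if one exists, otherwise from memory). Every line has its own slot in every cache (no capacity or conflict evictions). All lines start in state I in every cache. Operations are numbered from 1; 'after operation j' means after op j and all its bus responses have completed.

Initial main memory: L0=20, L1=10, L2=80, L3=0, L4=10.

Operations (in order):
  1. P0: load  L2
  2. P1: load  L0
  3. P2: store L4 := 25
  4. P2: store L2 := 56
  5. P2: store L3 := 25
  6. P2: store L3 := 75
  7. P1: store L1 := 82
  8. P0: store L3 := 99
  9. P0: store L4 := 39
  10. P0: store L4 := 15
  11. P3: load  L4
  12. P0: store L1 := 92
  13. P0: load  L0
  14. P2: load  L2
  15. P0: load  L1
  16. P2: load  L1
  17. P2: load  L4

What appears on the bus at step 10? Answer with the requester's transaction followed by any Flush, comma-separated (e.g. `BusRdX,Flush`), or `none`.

1. P0: load  L2  bus=[BusRd]  L2: P0=S P1=I P2=I P3=I  mem[L2]=80
2. P1: load  L0  bus=[BusRd]  L0: P0=I P1=S P2=I P3=I  mem[L0]=20
3. P2: store L4 := 25  bus=[BusRdX]  L4: P0=I P1=I P2=M P3=I  mem[L4]=10
4. P2: store L2 := 56  bus=[BusRdX]  L2: P0=I P1=I P2=M P3=I  mem[L2]=80
5. P2: store L3 := 25  bus=[BusRdX]  L3: P0=I P1=I P2=M P3=I  mem[L3]=0
6. P2: store L3 := 75  bus=[-]  L3: P0=I P1=I P2=M P3=I  mem[L3]=0
7. P1: store L1 := 82  bus=[BusRdX]  L1: P0=I P1=M P2=I P3=I  mem[L1]=10
8. P0: store L3 := 99  bus=[BusRdX,Flush]  L3: P0=M P1=I P2=I P3=I  mem[L3]=75
9. P0: store L4 := 39  bus=[BusRdX,Flush]  L4: P0=M P1=I P2=I P3=I  mem[L4]=25
10. P0: store L4 := 15  bus=[-]  L4: P0=M P1=I P2=I P3=I  mem[L4]=25
11. P3: load  L4  bus=[BusRd,Flush]  L4: P0=S P1=I P2=I P3=S  mem[L4]=15
12. P0: store L1 := 92  bus=[BusRdX,Flush]  L1: P0=M P1=I P2=I P3=I  mem[L1]=82
13. P0: load  L0  bus=[BusRd]  L0: P0=S P1=S P2=I P3=I  mem[L0]=20
14. P2: load  L2  bus=[-]  L2: P0=I P1=I P2=M P3=I  mem[L2]=80
15. P0: load  L1  bus=[-]  L1: P0=M P1=I P2=I P3=I  mem[L1]=82
16. P2: load  L1  bus=[BusRd,Flush]  L1: P0=S P1=I P2=S P3=I  mem[L1]=92
17. P2: load  L4  bus=[BusRd]  L4: P0=S P1=I P2=S P3=S  mem[L4]=15

bus = none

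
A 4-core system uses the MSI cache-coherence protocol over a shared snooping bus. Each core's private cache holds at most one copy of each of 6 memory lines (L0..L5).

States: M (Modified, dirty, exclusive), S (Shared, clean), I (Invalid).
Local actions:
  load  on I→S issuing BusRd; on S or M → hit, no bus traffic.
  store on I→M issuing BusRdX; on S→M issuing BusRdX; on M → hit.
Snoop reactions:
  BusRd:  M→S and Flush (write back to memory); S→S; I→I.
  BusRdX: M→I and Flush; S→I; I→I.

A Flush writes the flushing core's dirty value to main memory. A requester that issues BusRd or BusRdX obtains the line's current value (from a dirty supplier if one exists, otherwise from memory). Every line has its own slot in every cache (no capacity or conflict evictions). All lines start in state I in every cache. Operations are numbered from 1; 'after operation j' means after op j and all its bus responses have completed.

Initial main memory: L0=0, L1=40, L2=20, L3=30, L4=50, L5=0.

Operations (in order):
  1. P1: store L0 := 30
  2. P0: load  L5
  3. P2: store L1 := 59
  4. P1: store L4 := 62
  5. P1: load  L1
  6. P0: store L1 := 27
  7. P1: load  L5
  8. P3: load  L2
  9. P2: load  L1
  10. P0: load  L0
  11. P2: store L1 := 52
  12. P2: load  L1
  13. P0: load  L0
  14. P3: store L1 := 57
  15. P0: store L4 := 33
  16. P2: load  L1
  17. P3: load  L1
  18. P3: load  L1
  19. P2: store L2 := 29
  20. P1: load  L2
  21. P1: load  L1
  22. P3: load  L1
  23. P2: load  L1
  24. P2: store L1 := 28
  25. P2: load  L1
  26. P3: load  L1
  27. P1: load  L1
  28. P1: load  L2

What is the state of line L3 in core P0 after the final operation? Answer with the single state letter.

  op1 P1: store L0 := 30 → I/M/I/I on L0; bus BusRdX; mem=0
  op2 P0: load  L5 → S/I/I/I on L5; bus BusRd; mem=0
  op3 P2: store L1 := 59 → I/I/M/I on L1; bus BusRdX; mem=40
  op4 P1: store L4 := 62 → I/M/I/I on L4; bus BusRdX; mem=50
  op5 P1: load  L1 → I/S/S/I on L1; bus BusRd Flush; mem=59
  op6 P0: store L1 := 27 → M/I/I/I on L1; bus BusRdX; mem=59
  op7 P1: load  L5 → S/S/I/I on L5; bus BusRd; mem=0
  op8 P3: load  L2 → I/I/I/S on L2; bus BusRd; mem=20
  op9 P2: load  L1 → S/I/S/I on L1; bus BusRd Flush; mem=27
  op10 P0: load  L0 → S/S/I/I on L0; bus BusRd Flush; mem=30
  op11 P2: store L1 := 52 → I/I/M/I on L1; bus BusRdX; mem=27
  op12 P2: load  L1 → I/I/M/I on L1; bus (none); mem=27
  op13 P0: load  L0 → S/S/I/I on L0; bus (none); mem=30
  op14 P3: store L1 := 57 → I/I/I/M on L1; bus BusRdX Flush; mem=52
  op15 P0: store L4 := 33 → M/I/I/I on L4; bus BusRdX Flush; mem=62
  op16 P2: load  L1 → I/I/S/S on L1; bus BusRd Flush; mem=57
  op17 P3: load  L1 → I/I/S/S on L1; bus (none); mem=57
  op18 P3: load  L1 → I/I/S/S on L1; bus (none); mem=57
  op19 P2: store L2 := 29 → I/I/M/I on L2; bus BusRdX; mem=20
  op20 P1: load  L2 → I/S/S/I on L2; bus BusRd Flush; mem=29
  op21 P1: load  L1 → I/S/S/S on L1; bus BusRd; mem=57
  op22 P3: load  L1 → I/S/S/S on L1; bus (none); mem=57
  op23 P2: load  L1 → I/S/S/S on L1; bus (none); mem=57
  op24 P2: store L1 := 28 → I/I/M/I on L1; bus BusRdX; mem=57
  op25 P2: load  L1 → I/I/M/I on L1; bus (none); mem=57
  op26 P3: load  L1 → I/I/S/S on L1; bus BusRd Flush; mem=28
  op27 P1: load  L1 → I/S/S/S on L1; bus BusRd; mem=28
  op28 P1: load  L2 → I/S/S/I on L2; bus (none); mem=29

state = I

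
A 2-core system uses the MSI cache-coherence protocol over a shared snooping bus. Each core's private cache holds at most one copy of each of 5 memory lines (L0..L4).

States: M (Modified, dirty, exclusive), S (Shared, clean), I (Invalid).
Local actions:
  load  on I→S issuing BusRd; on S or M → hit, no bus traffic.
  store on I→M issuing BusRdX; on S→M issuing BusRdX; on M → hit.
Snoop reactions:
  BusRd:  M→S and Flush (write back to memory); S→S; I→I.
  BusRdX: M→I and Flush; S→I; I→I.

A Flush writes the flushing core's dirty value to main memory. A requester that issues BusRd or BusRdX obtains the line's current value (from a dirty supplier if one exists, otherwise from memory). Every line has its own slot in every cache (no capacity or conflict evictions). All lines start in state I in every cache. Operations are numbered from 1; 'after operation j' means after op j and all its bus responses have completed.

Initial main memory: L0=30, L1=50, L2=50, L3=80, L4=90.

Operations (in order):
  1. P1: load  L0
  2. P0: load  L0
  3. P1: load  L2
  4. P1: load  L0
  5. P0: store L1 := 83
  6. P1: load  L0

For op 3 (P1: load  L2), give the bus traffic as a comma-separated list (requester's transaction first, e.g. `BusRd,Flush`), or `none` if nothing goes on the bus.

bus = BusRd

1. P1: load  L0  bus=[BusRd]  L0: P0=I P1=S  mem[L0]=30
2. P0: load  L0  bus=[BusRd]  L0: P0=S P1=S  mem[L0]=30
3. P1: load  L2  bus=[BusRd]  L2: P0=I P1=S  mem[L2]=50
4. P1: load  L0  bus=[-]  L0: P0=S P1=S  mem[L0]=30
5. P0: store L1 := 83  bus=[BusRdX]  L1: P0=M P1=I  mem[L1]=50
6. P1: load  L0  bus=[-]  L0: P0=S P1=S  mem[L0]=30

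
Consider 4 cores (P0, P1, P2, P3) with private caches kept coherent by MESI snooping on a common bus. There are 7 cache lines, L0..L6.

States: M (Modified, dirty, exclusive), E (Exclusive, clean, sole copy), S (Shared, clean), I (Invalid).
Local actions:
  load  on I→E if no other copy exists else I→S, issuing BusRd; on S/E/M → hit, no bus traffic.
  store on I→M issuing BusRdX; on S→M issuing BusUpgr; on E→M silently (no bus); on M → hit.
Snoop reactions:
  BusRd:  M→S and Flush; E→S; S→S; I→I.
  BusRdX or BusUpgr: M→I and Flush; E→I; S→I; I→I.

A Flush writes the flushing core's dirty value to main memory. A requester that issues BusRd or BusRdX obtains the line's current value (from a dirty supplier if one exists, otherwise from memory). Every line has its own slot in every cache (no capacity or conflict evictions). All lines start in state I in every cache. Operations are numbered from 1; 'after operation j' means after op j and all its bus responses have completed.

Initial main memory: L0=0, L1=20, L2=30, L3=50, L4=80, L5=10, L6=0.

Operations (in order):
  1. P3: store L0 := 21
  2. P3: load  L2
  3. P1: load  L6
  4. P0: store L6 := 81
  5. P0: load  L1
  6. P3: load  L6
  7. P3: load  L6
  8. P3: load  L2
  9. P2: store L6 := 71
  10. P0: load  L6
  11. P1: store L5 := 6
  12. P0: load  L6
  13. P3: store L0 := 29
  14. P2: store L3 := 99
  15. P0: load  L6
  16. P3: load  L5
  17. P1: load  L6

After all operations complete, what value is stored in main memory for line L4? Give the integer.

memory[L4] = 80

step 1: P3: store L0 := 21  ⟶  IIIM  (L0)  txn=BusRdX  M[L0]=0
step 2: P3: load  L2  ⟶  IIIE  (L2)  txn=BusRd  M[L2]=30
step 3: P1: load  L6  ⟶  IEII  (L6)  txn=BusRd  M[L6]=0
step 4: P0: store L6 := 81  ⟶  MIII  (L6)  txn=BusRdX  M[L6]=0
step 5: P0: load  L1  ⟶  EIII  (L1)  txn=BusRd  M[L1]=20
step 6: P3: load  L6  ⟶  SIIS  (L6)  txn=BusRd+Flush  M[L6]=81
step 7: P3: load  L6  ⟶  SIIS  (L6)  txn=∅  M[L6]=81
step 8: P3: load  L2  ⟶  IIIE  (L2)  txn=∅  M[L2]=30
step 9: P2: store L6 := 71  ⟶  IIMI  (L6)  txn=BusRdX  M[L6]=81
step 10: P0: load  L6  ⟶  SISI  (L6)  txn=BusRd+Flush  M[L6]=71
step 11: P1: store L5 := 6  ⟶  IMII  (L5)  txn=BusRdX  M[L5]=10
step 12: P0: load  L6  ⟶  SISI  (L6)  txn=∅  M[L6]=71
step 13: P3: store L0 := 29  ⟶  IIIM  (L0)  txn=∅  M[L0]=0
step 14: P2: store L3 := 99  ⟶  IIMI  (L3)  txn=BusRdX  M[L3]=50
step 15: P0: load  L6  ⟶  SISI  (L6)  txn=∅  M[L6]=71
step 16: P3: load  L5  ⟶  ISIS  (L5)  txn=BusRd+Flush  M[L5]=6
step 17: P1: load  L6  ⟶  SSSI  (L6)  txn=BusRd  M[L6]=71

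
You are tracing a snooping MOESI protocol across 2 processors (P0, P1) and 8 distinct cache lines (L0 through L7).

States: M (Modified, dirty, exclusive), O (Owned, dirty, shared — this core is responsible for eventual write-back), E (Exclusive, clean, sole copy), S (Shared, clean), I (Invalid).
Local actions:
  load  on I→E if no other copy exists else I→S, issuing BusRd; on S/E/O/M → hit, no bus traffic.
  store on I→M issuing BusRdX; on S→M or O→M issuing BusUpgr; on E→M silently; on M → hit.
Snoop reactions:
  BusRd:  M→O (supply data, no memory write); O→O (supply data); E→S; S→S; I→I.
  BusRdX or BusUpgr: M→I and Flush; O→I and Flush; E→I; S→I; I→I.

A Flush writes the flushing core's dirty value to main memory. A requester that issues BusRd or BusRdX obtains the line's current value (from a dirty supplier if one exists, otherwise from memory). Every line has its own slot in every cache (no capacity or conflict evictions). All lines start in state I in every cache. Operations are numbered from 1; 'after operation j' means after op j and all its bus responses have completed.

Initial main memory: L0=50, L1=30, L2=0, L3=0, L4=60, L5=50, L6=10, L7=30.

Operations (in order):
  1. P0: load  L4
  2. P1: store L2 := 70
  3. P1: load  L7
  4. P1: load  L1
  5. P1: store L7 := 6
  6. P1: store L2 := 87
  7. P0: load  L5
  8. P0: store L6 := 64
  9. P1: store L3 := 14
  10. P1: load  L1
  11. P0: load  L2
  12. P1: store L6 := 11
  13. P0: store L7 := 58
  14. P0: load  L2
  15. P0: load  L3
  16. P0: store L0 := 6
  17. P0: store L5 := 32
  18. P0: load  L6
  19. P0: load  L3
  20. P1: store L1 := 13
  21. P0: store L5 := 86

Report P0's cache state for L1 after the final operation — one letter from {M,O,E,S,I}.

  op1 P0: load  L4 → E/I on L4; bus BusRd; mem=60
  op2 P1: store L2 := 70 → I/M on L2; bus BusRdX; mem=0
  op3 P1: load  L7 → I/E on L7; bus BusRd; mem=30
  op4 P1: load  L1 → I/E on L1; bus BusRd; mem=30
  op5 P1: store L7 := 6 → I/M on L7; bus (none); mem=30
  op6 P1: store L2 := 87 → I/M on L2; bus (none); mem=0
  op7 P0: load  L5 → E/I on L5; bus BusRd; mem=50
  op8 P0: store L6 := 64 → M/I on L6; bus BusRdX; mem=10
  op9 P1: store L3 := 14 → I/M on L3; bus BusRdX; mem=0
  op10 P1: load  L1 → I/E on L1; bus (none); mem=30
  op11 P0: load  L2 → S/O on L2; bus BusRd; mem=0
  op12 P1: store L6 := 11 → I/M on L6; bus BusRdX Flush; mem=64
  op13 P0: store L7 := 58 → M/I on L7; bus BusRdX Flush; mem=6
  op14 P0: load  L2 → S/O on L2; bus (none); mem=0
  op15 P0: load  L3 → S/O on L3; bus BusRd; mem=0
  op16 P0: store L0 := 6 → M/I on L0; bus BusRdX; mem=50
  op17 P0: store L5 := 32 → M/I on L5; bus (none); mem=50
  op18 P0: load  L6 → S/O on L6; bus BusRd; mem=64
  op19 P0: load  L3 → S/O on L3; bus (none); mem=0
  op20 P1: store L1 := 13 → I/M on L1; bus (none); mem=30
  op21 P0: store L5 := 86 → M/I on L5; bus (none); mem=50

state = I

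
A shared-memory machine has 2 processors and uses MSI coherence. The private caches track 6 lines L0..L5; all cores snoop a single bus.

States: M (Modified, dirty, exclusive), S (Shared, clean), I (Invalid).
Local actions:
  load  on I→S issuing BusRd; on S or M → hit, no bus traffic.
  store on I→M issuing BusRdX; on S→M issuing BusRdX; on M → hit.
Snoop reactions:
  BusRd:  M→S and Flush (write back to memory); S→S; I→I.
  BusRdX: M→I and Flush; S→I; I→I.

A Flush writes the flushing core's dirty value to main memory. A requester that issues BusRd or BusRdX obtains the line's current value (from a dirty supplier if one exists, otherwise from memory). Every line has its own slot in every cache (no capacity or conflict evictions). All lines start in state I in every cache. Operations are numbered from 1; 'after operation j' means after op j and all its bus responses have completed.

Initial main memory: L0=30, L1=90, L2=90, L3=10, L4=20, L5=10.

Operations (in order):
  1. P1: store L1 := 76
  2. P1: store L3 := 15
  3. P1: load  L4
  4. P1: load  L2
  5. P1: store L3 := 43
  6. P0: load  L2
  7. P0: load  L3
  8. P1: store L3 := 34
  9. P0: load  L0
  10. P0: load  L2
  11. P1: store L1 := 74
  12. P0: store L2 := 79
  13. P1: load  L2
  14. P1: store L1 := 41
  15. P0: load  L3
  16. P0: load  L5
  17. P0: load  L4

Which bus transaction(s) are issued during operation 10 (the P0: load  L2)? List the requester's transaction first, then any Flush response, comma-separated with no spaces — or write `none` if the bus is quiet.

1. P1: store L1 := 76  bus=[BusRdX]  L1: P0=I P1=M  mem[L1]=90
2. P1: store L3 := 15  bus=[BusRdX]  L3: P0=I P1=M  mem[L3]=10
3. P1: load  L4  bus=[BusRd]  L4: P0=I P1=S  mem[L4]=20
4. P1: load  L2  bus=[BusRd]  L2: P0=I P1=S  mem[L2]=90
5. P1: store L3 := 43  bus=[-]  L3: P0=I P1=M  mem[L3]=10
6. P0: load  L2  bus=[BusRd]  L2: P0=S P1=S  mem[L2]=90
7. P0: load  L3  bus=[BusRd,Flush]  L3: P0=S P1=S  mem[L3]=43
8. P1: store L3 := 34  bus=[BusRdX]  L3: P0=I P1=M  mem[L3]=43
9. P0: load  L0  bus=[BusRd]  L0: P0=S P1=I  mem[L0]=30
10. P0: load  L2  bus=[-]  L2: P0=S P1=S  mem[L2]=90
11. P1: store L1 := 74  bus=[-]  L1: P0=I P1=M  mem[L1]=90
12. P0: store L2 := 79  bus=[BusRdX]  L2: P0=M P1=I  mem[L2]=90
13. P1: load  L2  bus=[BusRd,Flush]  L2: P0=S P1=S  mem[L2]=79
14. P1: store L1 := 41  bus=[-]  L1: P0=I P1=M  mem[L1]=90
15. P0: load  L3  bus=[BusRd,Flush]  L3: P0=S P1=S  mem[L3]=34
16. P0: load  L5  bus=[BusRd]  L5: P0=S P1=I  mem[L5]=10
17. P0: load  L4  bus=[BusRd]  L4: P0=S P1=S  mem[L4]=20

bus = none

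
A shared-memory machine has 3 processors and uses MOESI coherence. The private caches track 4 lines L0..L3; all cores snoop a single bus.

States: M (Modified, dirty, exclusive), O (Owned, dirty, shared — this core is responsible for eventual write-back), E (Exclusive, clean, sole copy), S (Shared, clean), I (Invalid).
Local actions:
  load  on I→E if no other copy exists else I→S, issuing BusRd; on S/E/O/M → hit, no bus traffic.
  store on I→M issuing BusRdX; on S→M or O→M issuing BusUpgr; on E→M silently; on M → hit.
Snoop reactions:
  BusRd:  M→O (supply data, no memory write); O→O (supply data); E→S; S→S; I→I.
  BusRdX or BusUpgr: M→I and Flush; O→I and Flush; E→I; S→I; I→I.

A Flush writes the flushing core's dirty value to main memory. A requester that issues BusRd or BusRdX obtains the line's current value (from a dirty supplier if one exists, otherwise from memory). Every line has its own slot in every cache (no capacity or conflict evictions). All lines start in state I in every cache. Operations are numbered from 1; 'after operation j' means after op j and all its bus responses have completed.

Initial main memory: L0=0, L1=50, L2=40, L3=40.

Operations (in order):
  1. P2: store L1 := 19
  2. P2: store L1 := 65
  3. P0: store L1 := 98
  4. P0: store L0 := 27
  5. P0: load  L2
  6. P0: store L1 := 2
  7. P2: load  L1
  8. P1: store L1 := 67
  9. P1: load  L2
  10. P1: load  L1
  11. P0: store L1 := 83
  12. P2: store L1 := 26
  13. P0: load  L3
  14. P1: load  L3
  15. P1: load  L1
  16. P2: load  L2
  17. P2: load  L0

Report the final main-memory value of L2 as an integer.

1. P2: store L1 := 19  bus=[BusRdX]  L1: P0=I P1=I P2=M  mem[L1]=50
2. P2: store L1 := 65  bus=[-]  L1: P0=I P1=I P2=M  mem[L1]=50
3. P0: store L1 := 98  bus=[BusRdX,Flush]  L1: P0=M P1=I P2=I  mem[L1]=65
4. P0: store L0 := 27  bus=[BusRdX]  L0: P0=M P1=I P2=I  mem[L0]=0
5. P0: load  L2  bus=[BusRd]  L2: P0=E P1=I P2=I  mem[L2]=40
6. P0: store L1 := 2  bus=[-]  L1: P0=M P1=I P2=I  mem[L1]=65
7. P2: load  L1  bus=[BusRd]  L1: P0=O P1=I P2=S  mem[L1]=65
8. P1: store L1 := 67  bus=[BusRdX,Flush]  L1: P0=I P1=M P2=I  mem[L1]=2
9. P1: load  L2  bus=[BusRd]  L2: P0=S P1=S P2=I  mem[L2]=40
10. P1: load  L1  bus=[-]  L1: P0=I P1=M P2=I  mem[L1]=2
11. P0: store L1 := 83  bus=[BusRdX,Flush]  L1: P0=M P1=I P2=I  mem[L1]=67
12. P2: store L1 := 26  bus=[BusRdX,Flush]  L1: P0=I P1=I P2=M  mem[L1]=83
13. P0: load  L3  bus=[BusRd]  L3: P0=E P1=I P2=I  mem[L3]=40
14. P1: load  L3  bus=[BusRd]  L3: P0=S P1=S P2=I  mem[L3]=40
15. P1: load  L1  bus=[BusRd]  L1: P0=I P1=S P2=O  mem[L1]=83
16. P2: load  L2  bus=[BusRd]  L2: P0=S P1=S P2=S  mem[L2]=40
17. P2: load  L0  bus=[BusRd]  L0: P0=O P1=I P2=S  mem[L0]=0

memory[L2] = 40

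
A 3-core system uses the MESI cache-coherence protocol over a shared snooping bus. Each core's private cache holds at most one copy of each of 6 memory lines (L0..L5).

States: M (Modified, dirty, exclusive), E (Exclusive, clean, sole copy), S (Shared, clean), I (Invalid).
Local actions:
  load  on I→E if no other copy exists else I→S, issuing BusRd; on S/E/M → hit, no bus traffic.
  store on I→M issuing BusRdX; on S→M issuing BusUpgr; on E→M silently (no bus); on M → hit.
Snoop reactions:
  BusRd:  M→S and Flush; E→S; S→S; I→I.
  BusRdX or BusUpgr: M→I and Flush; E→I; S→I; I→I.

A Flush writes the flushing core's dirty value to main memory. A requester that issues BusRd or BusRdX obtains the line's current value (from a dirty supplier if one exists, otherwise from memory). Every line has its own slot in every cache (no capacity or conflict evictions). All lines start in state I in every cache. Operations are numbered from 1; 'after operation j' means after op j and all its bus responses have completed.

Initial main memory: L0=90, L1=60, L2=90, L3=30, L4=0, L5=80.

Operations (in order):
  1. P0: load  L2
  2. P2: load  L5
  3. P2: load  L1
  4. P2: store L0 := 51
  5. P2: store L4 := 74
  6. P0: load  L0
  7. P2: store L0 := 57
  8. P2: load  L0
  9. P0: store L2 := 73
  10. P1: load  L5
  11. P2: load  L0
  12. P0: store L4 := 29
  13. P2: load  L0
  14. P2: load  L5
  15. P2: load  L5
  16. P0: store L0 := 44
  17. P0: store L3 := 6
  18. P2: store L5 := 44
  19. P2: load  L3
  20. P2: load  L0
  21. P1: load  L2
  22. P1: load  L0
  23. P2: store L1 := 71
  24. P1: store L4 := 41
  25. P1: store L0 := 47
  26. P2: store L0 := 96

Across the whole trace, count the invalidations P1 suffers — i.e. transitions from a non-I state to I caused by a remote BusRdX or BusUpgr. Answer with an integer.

1. P0: load  L2  bus=[BusRd]  L2: P0=E P1=I P2=I  mem[L2]=90
2. P2: load  L5  bus=[BusRd]  L5: P0=I P1=I P2=E  mem[L5]=80
3. P2: load  L1  bus=[BusRd]  L1: P0=I P1=I P2=E  mem[L1]=60
4. P2: store L0 := 51  bus=[BusRdX]  L0: P0=I P1=I P2=M  mem[L0]=90
5. P2: store L4 := 74  bus=[BusRdX]  L4: P0=I P1=I P2=M  mem[L4]=0
6. P0: load  L0  bus=[BusRd,Flush]  L0: P0=S P1=I P2=S  mem[L0]=51
7. P2: store L0 := 57  bus=[BusUpgr]  L0: P0=I P1=I P2=M  mem[L0]=51
8. P2: load  L0  bus=[-]  L0: P0=I P1=I P2=M  mem[L0]=51
9. P0: store L2 := 73  bus=[-]  L2: P0=M P1=I P2=I  mem[L2]=90
10. P1: load  L5  bus=[BusRd]  L5: P0=I P1=S P2=S  mem[L5]=80
11. P2: load  L0  bus=[-]  L0: P0=I P1=I P2=M  mem[L0]=51
12. P0: store L4 := 29  bus=[BusRdX,Flush]  L4: P0=M P1=I P2=I  mem[L4]=74
13. P2: load  L0  bus=[-]  L0: P0=I P1=I P2=M  mem[L0]=51
14. P2: load  L5  bus=[-]  L5: P0=I P1=S P2=S  mem[L5]=80
15. P2: load  L5  bus=[-]  L5: P0=I P1=S P2=S  mem[L5]=80
16. P0: store L0 := 44  bus=[BusRdX,Flush]  L0: P0=M P1=I P2=I  mem[L0]=57
17. P0: store L3 := 6  bus=[BusRdX]  L3: P0=M P1=I P2=I  mem[L3]=30
18. P2: store L5 := 44  bus=[BusUpgr]  L5: P0=I P1=I P2=M  mem[L5]=80
19. P2: load  L3  bus=[BusRd,Flush]  L3: P0=S P1=I P2=S  mem[L3]=6
20. P2: load  L0  bus=[BusRd,Flush]  L0: P0=S P1=I P2=S  mem[L0]=44
21. P1: load  L2  bus=[BusRd,Flush]  L2: P0=S P1=S P2=I  mem[L2]=73
22. P1: load  L0  bus=[BusRd]  L0: P0=S P1=S P2=S  mem[L0]=44
23. P2: store L1 := 71  bus=[-]  L1: P0=I P1=I P2=M  mem[L1]=60
24. P1: store L4 := 41  bus=[BusRdX,Flush]  L4: P0=I P1=M P2=I  mem[L4]=29
25. P1: store L0 := 47  bus=[BusUpgr]  L0: P0=I P1=M P2=I  mem[L0]=44
26. P2: store L0 := 96  bus=[BusRdX,Flush]  L0: P0=I P1=I P2=M  mem[L0]=47

invalidations = 2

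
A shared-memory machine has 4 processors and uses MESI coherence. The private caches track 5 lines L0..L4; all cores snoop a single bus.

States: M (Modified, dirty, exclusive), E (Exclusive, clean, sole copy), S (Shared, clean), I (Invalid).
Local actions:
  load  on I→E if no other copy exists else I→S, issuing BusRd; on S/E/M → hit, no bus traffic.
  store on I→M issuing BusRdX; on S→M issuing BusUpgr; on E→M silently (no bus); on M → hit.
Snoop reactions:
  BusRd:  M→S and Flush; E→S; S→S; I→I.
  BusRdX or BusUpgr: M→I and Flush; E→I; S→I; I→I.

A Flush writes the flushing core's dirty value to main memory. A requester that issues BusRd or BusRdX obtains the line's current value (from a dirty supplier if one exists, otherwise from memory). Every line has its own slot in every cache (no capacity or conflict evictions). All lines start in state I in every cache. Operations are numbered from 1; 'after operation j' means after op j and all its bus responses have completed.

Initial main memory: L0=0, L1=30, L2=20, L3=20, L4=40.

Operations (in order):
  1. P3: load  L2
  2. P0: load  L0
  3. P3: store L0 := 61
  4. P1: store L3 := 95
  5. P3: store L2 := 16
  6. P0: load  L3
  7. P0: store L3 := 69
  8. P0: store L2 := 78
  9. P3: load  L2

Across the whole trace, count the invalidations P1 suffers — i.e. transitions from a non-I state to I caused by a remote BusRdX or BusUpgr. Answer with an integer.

invalidations = 1

  op1 P3: load  L2 → I/I/I/E on L2; bus BusRd; mem=20
  op2 P0: load  L0 → E/I/I/I on L0; bus BusRd; mem=0
  op3 P3: store L0 := 61 → I/I/I/M on L0; bus BusRdX; mem=0
  op4 P1: store L3 := 95 → I/M/I/I on L3; bus BusRdX; mem=20
  op5 P3: store L2 := 16 → I/I/I/M on L2; bus (none); mem=20
  op6 P0: load  L3 → S/S/I/I on L3; bus BusRd Flush; mem=95
  op7 P0: store L3 := 69 → M/I/I/I on L3; bus BusUpgr; mem=95
  op8 P0: store L2 := 78 → M/I/I/I on L2; bus BusRdX Flush; mem=16
  op9 P3: load  L2 → S/I/I/S on L2; bus BusRd Flush; mem=78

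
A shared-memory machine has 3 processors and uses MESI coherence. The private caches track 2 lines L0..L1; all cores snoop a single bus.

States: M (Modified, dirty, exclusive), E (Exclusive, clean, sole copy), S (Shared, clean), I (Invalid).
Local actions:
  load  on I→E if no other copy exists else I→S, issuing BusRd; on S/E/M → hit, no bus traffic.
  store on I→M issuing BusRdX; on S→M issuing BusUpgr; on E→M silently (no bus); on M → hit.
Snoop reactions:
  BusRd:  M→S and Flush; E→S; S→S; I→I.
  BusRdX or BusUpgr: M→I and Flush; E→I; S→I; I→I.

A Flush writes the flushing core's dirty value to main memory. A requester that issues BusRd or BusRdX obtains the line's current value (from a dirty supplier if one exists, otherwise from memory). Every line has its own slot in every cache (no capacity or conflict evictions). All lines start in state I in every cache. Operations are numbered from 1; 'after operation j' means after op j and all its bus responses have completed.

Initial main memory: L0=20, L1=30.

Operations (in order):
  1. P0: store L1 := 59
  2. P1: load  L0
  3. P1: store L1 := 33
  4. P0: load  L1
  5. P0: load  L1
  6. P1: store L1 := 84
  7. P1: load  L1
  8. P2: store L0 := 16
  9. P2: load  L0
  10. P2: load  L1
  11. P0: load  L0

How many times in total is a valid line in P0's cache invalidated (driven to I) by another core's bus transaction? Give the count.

1. P0: store L1 := 59  bus=[BusRdX]  L1: P0=M P1=I P2=I  mem[L1]=30
2. P1: load  L0  bus=[BusRd]  L0: P0=I P1=E P2=I  mem[L0]=20
3. P1: store L1 := 33  bus=[BusRdX,Flush]  L1: P0=I P1=M P2=I  mem[L1]=59
4. P0: load  L1  bus=[BusRd,Flush]  L1: P0=S P1=S P2=I  mem[L1]=33
5. P0: load  L1  bus=[-]  L1: P0=S P1=S P2=I  mem[L1]=33
6. P1: store L1 := 84  bus=[BusUpgr]  L1: P0=I P1=M P2=I  mem[L1]=33
7. P1: load  L1  bus=[-]  L1: P0=I P1=M P2=I  mem[L1]=33
8. P2: store L0 := 16  bus=[BusRdX]  L0: P0=I P1=I P2=M  mem[L0]=20
9. P2: load  L0  bus=[-]  L0: P0=I P1=I P2=M  mem[L0]=20
10. P2: load  L1  bus=[BusRd,Flush]  L1: P0=I P1=S P2=S  mem[L1]=84
11. P0: load  L0  bus=[BusRd,Flush]  L0: P0=S P1=I P2=S  mem[L0]=16

invalidations = 2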